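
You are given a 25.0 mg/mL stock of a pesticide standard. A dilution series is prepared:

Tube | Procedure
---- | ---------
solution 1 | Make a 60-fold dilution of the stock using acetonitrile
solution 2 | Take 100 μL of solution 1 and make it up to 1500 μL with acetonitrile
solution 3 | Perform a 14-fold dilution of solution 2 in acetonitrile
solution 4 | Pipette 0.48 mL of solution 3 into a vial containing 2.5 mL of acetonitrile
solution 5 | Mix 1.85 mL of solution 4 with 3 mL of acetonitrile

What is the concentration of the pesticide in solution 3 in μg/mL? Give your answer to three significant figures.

1.98 μg/mL

Step 1: 60-fold → factor 60
Step 2: 100 μL brought to 1500 μL → factor 1500/100 = 15
Step 3: 14-fold → factor 14
Dilution factor through solution 3 = 60 × 15 × 14 = 12600
[solution 3] = 25.0 mg/mL / 12600 = 0.001984 mg/mL = 1.98 μg/mL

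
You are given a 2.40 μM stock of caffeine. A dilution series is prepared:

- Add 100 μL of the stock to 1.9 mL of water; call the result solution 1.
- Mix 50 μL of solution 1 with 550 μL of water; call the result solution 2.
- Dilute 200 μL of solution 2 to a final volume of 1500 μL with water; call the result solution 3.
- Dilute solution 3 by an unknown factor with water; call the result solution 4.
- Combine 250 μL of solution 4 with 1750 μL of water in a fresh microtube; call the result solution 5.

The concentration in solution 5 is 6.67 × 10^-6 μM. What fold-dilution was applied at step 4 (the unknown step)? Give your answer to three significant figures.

Step 1: 100 μL + 1.9 mL = 2000 μL total → factor 2000/100 = 20
Step 2: 50 μL + 550 μL = 600 μL total → factor 600/50 = 12
Step 3: 200 μL brought to 1500 μL → factor 1500/200 = 7.5
Step 4: unknown factor x
Step 5: 250 μL + 1750 μL = 2000 μL total → factor 2000/250 = 8
Product of known-step factors = 14400
Overall factor = 2.40 μM / (6.67 × 10^-6 μM) = 3.5982 × 10^5
x = 3.5982 × 10^5 / 14400 = 25.0

25.0-fold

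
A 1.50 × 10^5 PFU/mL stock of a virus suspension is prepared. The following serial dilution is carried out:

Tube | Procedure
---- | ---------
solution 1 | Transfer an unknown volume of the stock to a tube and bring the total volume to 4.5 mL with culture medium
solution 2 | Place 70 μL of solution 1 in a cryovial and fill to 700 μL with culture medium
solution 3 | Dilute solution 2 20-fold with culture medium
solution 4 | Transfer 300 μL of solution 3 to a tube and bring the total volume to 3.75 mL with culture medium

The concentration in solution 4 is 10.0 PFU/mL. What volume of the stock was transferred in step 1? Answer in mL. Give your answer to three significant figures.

0.750 mL

Step 1: v brought to 4.5 mL → factor = 4.5 mL/v
Step 2: 70 μL brought to 700 μL → factor 700/70 = 10
Step 3: 20-fold → factor 20
Step 4: 300 μL brought to 3.75 mL → factor 3750/300 = 12.5
Product of known-step factors = 2500
Overall factor = 1.50 × 10^5 PFU/mL / (10.0 PFU/mL) = 15000
Step-1 factor = 15000 / 2500 = 6
v = 4.5 mL / 6 = 0.750 mL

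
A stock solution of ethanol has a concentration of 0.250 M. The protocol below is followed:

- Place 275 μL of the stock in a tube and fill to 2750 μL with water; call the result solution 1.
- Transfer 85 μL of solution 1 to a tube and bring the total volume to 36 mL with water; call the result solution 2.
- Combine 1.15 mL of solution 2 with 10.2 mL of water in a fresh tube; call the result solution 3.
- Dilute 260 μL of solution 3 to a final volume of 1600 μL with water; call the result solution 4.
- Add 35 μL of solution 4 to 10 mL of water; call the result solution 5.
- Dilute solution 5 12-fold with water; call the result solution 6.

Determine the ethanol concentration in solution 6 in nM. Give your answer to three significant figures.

0.282 nM

Step 1: 275 μL brought to 2750 μL → factor 2750/275 = 10
Step 2: 85 μL brought to 36 mL → factor 36000/85 = 423.53
Step 3: 1.15 mL + 10.2 mL = 11.35 mL total → factor 11.35/1.15 = 9.8696
Step 4: 260 μL brought to 1600 μL → factor 1600/260 = 6.1538
Step 5: 35 μL + 10 mL = 10035 μL total → factor 10035/35 = 286.71
Step 6: 12-fold → factor 12
Overall dilution factor = 10 × 423.53 × 9.8696 × 6.1538 × 286.71 × 12 = 8.8503 × 10^8
Final = 0.250 M / 8.8503 × 10^8 = 2.825 × 10^-10 M = 0.282 nM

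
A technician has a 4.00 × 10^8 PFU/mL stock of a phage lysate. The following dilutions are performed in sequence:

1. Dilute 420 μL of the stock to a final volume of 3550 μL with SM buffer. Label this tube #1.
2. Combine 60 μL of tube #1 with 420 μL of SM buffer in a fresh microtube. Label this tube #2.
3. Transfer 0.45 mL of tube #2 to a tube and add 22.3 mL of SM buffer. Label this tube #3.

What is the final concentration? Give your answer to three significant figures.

Step 1: 420 μL brought to 3550 μL → factor 3550/420 = 8.4524
Step 2: 60 μL + 420 μL = 480 μL total → factor 480/60 = 8
Step 3: 0.45 mL + 22.3 mL = 22.75 mL total → factor 22.75/0.45 = 50.556
Overall dilution factor = 8.4524 × 8 × 50.556 = 3418.5
Final = 4.00 × 10^8 PFU/mL / 3418.5 = 1.17 × 10^5 PFU/mL

1.17 × 10^5 PFU/mL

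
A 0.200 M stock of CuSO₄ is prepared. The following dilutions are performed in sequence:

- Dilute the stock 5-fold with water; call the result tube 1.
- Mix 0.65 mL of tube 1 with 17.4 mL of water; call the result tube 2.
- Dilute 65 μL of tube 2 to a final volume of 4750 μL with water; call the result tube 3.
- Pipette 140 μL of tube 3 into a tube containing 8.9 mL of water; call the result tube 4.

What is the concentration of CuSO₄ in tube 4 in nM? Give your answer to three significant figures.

305 nM

Step 1: 5-fold → factor 5
Step 2: 0.65 mL + 17.4 mL = 18.05 mL total → factor 18.05/0.65 = 27.769
Step 3: 65 μL brought to 4750 μL → factor 4750/65 = 73.077
Step 4: 140 μL + 8.9 mL = 9040 μL total → factor 9040/140 = 64.571
Dilution factor through tube 4 = 5 × 27.769 × 73.077 × 64.571 = 6.5517 × 10^5
[tube 4] = 0.200 M / 6.5517 × 10^5 = 3.053 × 10^-7 M = 305 nM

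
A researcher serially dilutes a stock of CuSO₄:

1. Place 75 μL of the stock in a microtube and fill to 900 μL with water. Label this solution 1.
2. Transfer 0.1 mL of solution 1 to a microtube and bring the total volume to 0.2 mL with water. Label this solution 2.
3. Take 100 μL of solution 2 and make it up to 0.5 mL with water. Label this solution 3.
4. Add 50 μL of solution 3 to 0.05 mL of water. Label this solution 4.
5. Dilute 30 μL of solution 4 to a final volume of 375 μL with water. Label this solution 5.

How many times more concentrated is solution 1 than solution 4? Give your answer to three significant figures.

Step 1: 75 μL brought to 900 μL → factor 900/75 = 12
Step 2: 0.1 mL brought to 0.2 mL → factor 0.2/0.1 = 2
Step 3: 100 μL brought to 0.5 mL → factor 500/100 = 5
Step 4: 50 μL + 0.05 mL = 100 μL total → factor 100/50 = 2
Dilution factor to solution 1 = 12; to solution 4 = 240
[solution 1]/[solution 4] = (factor to solution 4)/(factor to solution 1) = 240/12 = 20.0

20.0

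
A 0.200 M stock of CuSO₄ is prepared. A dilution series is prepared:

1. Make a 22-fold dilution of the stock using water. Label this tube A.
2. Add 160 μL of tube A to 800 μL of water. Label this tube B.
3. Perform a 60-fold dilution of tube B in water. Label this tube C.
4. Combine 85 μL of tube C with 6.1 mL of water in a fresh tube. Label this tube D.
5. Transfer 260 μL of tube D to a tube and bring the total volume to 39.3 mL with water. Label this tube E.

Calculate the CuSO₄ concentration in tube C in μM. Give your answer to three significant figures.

Step 1: 22-fold → factor 22
Step 2: 160 μL + 800 μL = 960 μL total → factor 960/160 = 6
Step 3: 60-fold → factor 60
Dilution factor through tube C = 22 × 6 × 60 = 7920
[tube C] = 0.200 M / 7920 = 2.525 × 10^-5 M = 25.3 μM

25.3 μM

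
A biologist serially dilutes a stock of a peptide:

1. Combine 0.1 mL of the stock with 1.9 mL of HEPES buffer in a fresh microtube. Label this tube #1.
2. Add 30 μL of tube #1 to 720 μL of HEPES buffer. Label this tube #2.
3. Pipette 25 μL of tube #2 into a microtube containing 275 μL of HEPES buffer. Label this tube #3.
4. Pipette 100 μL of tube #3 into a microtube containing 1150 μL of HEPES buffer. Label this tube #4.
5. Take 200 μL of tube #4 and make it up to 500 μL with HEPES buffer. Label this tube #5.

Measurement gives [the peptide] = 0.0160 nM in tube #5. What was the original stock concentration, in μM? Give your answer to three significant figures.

Step 1: 0.1 mL + 1.9 mL = 2 mL total → factor 2/0.1 = 20
Step 2: 30 μL + 720 μL = 750 μL total → factor 750/30 = 25
Step 3: 25 μL + 275 μL = 300 μL total → factor 300/25 = 12
Step 4: 100 μL + 1150 μL = 1250 μL total → factor 1250/100 = 12.5
Step 5: 200 μL brought to 500 μL → factor 500/200 = 2.5
Overall dilution factor = 20 × 25 × 12 × 12.5 × 2.5 = 1.875 × 10^5
Stock = 0.0160 nM × 1.875 × 10^5 = 3000 nM = 3.00 μM

3.00 μM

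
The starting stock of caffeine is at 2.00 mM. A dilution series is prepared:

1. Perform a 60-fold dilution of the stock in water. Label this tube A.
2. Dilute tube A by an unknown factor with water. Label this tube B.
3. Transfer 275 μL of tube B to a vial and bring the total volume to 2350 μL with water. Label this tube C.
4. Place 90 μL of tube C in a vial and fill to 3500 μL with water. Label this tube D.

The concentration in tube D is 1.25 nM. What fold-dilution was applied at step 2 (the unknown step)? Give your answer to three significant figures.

Step 1: 60-fold → factor 60
Step 2: unknown factor x
Step 3: 275 μL brought to 2350 μL → factor 2350/275 = 8.5455
Step 4: 90 μL brought to 3500 μL → factor 3500/90 = 38.889
Product of known-step factors = 19939
Overall factor = 2.00 mM / (1.25 nM) = 1.6 × 10^6
x = 1.6 × 10^6 / 19939 = 80.2

80.2-fold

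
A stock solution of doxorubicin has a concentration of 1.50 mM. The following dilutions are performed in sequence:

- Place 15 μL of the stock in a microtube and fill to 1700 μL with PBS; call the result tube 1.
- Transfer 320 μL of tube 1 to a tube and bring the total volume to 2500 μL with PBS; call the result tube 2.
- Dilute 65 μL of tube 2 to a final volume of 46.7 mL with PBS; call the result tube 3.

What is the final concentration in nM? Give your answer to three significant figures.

Step 1: 15 μL brought to 1700 μL → factor 1700/15 = 113.33
Step 2: 320 μL brought to 2500 μL → factor 2500/320 = 7.8125
Step 3: 65 μL brought to 46.7 mL → factor 46700/65 = 718.46
Overall dilution factor = 113.33 × 7.8125 × 718.46 = 6.3614 × 10^5
Final = 1.50 mM / 6.3614 × 10^5 = 2.358 × 10^-6 mM = 2.36 nM

2.36 nM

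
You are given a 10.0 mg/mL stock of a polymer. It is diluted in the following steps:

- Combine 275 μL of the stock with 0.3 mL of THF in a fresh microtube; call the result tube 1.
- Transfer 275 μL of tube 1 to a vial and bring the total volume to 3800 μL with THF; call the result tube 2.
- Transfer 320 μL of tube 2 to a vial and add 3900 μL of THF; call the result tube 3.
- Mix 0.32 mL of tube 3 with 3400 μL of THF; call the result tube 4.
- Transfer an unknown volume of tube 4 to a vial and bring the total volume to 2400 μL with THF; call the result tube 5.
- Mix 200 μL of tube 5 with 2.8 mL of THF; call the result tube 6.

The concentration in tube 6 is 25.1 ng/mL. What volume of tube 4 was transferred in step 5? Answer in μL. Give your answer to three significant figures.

Step 1: 275 μL + 0.3 mL = 575 μL total → factor 575/275 = 2.0909
Step 2: 275 μL brought to 3800 μL → factor 3800/275 = 13.818
Step 3: 320 μL + 3900 μL = 4220 μL total → factor 4220/320 = 13.188
Step 4: 0.32 mL + 3400 μL = 3.72 mL total → factor 3.72/0.32 = 11.625
Step 5: v brought to 2400 μL → factor = 2400 μL/v
Step 6: 200 μL + 2.8 mL = 3000 μL total → factor 3000/200 = 15
Product of known-step factors = 66440
Overall factor = 10.0 mg/mL / (25.1 ng/mL) = 3.9841 × 10^5
Step-5 factor = 3.9841 × 10^5 / 66440 = 5.9964
v = 2400 μL / 5.9964 = 400 μL

400 μL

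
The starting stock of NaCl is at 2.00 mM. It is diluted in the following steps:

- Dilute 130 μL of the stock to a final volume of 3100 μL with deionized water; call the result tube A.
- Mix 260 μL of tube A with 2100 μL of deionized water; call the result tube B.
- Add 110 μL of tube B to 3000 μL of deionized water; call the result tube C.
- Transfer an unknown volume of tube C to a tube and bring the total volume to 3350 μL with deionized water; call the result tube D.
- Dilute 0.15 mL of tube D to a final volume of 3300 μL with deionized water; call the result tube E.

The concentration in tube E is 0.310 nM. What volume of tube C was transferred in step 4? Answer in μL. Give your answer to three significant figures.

69.9 μL

Step 1: 130 μL brought to 3100 μL → factor 3100/130 = 23.846
Step 2: 260 μL + 2100 μL = 2360 μL total → factor 2360/260 = 9.0769
Step 3: 110 μL + 3000 μL = 3110 μL total → factor 3110/110 = 28.273
Step 4: v brought to 3350 μL → factor = 3350 μL/v
Step 5: 0.15 mL brought to 3300 μL → factor 3.3/0.15 = 22
Product of known-step factors = 1.3463 × 10^5
Overall factor = 2.00 mM / (0.310 nM) = 6.4516 × 10^6
Step-4 factor = 6.4516 × 10^6 / 1.3463 × 10^5 = 47.92
v = 3350 μL / 47.92 = 69.9 μL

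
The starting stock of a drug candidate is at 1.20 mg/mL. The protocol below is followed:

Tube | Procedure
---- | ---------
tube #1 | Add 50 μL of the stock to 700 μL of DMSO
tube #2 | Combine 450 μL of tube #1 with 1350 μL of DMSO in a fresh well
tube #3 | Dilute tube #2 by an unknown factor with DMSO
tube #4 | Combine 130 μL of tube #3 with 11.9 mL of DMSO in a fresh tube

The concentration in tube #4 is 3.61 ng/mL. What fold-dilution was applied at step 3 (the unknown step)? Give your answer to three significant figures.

Step 1: 50 μL + 700 μL = 750 μL total → factor 750/50 = 15
Step 2: 450 μL + 1350 μL = 1800 μL total → factor 1800/450 = 4
Step 3: unknown factor x
Step 4: 130 μL + 11.9 mL = 12030 μL total → factor 12030/130 = 92.538
Product of known-step factors = 5552.3
Overall factor = 1.20 mg/mL / (3.61 ng/mL) = 3.3241 × 10^5
x = 3.3241 × 10^5 / 5552.3 = 59.9

59.9-fold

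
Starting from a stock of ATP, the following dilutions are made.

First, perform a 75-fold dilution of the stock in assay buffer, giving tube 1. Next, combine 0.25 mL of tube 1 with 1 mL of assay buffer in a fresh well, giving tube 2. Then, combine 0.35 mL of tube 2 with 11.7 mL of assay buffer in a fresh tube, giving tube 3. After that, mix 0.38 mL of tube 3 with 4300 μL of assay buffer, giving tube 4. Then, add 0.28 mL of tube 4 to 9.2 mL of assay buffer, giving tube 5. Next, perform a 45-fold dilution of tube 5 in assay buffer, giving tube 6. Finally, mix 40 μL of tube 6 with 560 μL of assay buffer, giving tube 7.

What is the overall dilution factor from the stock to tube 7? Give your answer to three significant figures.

Step 1: 75-fold → factor 75
Step 2: 0.25 mL + 1 mL = 1.25 mL total → factor 1.25/0.25 = 5
Step 3: 0.35 mL + 11.7 mL = 12.05 mL total → factor 12.05/0.35 = 34.429
Step 4: 0.38 mL + 4300 μL = 4.68 mL total → factor 4.68/0.38 = 12.316
Step 5: 0.28 mL + 9.2 mL = 9.48 mL total → factor 9.48/0.28 = 33.857
Step 6: 45-fold → factor 45
Step 7: 40 μL + 560 μL = 600 μL total → factor 600/40 = 15
Overall dilution factor = 75 × 5 × 34.429 × 12.316 × 33.857 × 45 × 15 = 3.6338 × 10^9

3.63 × 10^9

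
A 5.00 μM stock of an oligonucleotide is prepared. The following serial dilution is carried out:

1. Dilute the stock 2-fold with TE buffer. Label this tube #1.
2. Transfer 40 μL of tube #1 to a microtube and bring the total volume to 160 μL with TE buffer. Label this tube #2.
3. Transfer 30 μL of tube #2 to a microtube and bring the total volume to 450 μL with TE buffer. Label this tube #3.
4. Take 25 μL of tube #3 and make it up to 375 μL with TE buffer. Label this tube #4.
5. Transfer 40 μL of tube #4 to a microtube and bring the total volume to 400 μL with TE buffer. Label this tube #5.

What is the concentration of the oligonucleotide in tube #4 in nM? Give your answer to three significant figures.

Step 1: 2-fold → factor 2
Step 2: 40 μL brought to 160 μL → factor 160/40 = 4
Step 3: 30 μL brought to 450 μL → factor 450/30 = 15
Step 4: 25 μL brought to 375 μL → factor 375/25 = 15
Dilution factor through tube #4 = 2 × 4 × 15 × 15 = 1800
[tube #4] = 5.00 μM / 1800 = 0.002778 μM = 2.78 nM

2.78 nM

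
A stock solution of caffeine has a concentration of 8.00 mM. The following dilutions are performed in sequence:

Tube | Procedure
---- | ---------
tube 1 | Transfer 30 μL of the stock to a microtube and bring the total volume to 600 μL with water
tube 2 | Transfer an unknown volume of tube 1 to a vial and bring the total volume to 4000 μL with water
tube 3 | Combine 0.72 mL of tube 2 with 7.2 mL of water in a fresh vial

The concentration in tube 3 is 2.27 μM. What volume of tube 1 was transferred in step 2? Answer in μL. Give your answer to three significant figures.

Step 1: 30 μL brought to 600 μL → factor 600/30 = 20
Step 2: v brought to 4000 μL → factor = 4000 μL/v
Step 3: 0.72 mL + 7.2 mL = 7.92 mL total → factor 7.92/0.72 = 11
Product of known-step factors = 220
Overall factor = 8.00 mM / (2.27 μM) = 3524.2
Step-2 factor = 3524.2 / 220 = 16.019
v = 4000 μL / 16.019 = 250 μL

250 μL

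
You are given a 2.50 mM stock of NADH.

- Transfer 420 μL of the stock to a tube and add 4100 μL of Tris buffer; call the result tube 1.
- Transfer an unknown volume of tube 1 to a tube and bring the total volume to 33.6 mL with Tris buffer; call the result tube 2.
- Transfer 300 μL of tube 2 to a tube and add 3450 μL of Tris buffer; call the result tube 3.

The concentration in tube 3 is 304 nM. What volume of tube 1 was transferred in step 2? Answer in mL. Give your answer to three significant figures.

Step 1: 420 μL + 4100 μL = 4520 μL total → factor 4520/420 = 10.762
Step 2: v brought to 33.6 mL → factor = 33.6 mL/v
Step 3: 300 μL + 3450 μL = 3750 μL total → factor 3750/300 = 12.5
Product of known-step factors = 134.52
Overall factor = 2.50 mM / (304 nM) = 8223.7
Step-2 factor = 8223.7 / 134.52 = 61.132
v = 33.6 mL / 61.132 = 0.550 mL

0.550 mL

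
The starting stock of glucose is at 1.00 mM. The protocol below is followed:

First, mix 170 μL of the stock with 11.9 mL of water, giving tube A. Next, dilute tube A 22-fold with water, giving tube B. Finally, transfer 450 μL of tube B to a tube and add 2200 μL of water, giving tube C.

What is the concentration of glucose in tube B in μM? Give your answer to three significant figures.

Step 1: 170 μL + 11.9 mL = 12070 μL total → factor 12070/170 = 71
Step 2: 22-fold → factor 22
Dilution factor through tube B = 71 × 22 = 1562
[tube B] = 1.00 mM / 1562 = 0.0006402 mM = 0.640 μM

0.640 μM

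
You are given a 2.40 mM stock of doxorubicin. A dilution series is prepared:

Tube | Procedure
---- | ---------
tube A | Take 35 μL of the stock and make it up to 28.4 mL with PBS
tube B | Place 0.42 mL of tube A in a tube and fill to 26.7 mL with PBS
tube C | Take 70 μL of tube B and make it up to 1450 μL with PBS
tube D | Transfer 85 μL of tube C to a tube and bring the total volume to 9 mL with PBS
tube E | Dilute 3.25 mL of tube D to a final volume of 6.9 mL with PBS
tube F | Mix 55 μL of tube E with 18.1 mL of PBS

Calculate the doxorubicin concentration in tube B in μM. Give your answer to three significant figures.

0.0465 μM

Step 1: 35 μL brought to 28.4 mL → factor 28400/35 = 811.43
Step 2: 0.42 mL brought to 26.7 mL → factor 26.7/0.42 = 63.571
Dilution factor through tube B = 811.43 × 63.571 = 51584
[tube B] = 2.40 mM / 51584 = 4.653 × 10^-5 mM = 0.0465 μM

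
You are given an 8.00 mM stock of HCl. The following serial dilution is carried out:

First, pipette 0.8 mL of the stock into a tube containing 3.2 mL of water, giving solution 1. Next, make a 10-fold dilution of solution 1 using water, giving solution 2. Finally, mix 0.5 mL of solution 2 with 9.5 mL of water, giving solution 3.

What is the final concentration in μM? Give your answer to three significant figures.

Step 1: 0.8 mL + 3.2 mL = 4 mL total → factor 4/0.8 = 5
Step 2: 10-fold → factor 10
Step 3: 0.5 mL + 9.5 mL = 10 mL total → factor 10/0.5 = 20
Overall dilution factor = 5 × 10 × 20 = 1000
Final = 8.00 mM / 1000 = 0.008000 mM = 8.00 μM

8.00 μM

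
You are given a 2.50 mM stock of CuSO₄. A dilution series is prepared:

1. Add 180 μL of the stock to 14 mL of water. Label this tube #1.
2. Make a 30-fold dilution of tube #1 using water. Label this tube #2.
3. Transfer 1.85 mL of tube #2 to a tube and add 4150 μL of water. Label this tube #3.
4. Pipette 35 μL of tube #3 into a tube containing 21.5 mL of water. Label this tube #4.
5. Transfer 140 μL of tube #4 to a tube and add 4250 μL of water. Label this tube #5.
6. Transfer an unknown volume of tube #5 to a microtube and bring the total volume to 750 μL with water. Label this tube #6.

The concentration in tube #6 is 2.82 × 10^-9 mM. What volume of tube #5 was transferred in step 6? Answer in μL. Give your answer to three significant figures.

125 μL

Step 1: 180 μL + 14 mL = 14180 μL total → factor 14180/180 = 78.778
Step 2: 30-fold → factor 30
Step 3: 1.85 mL + 4150 μL = 6 mL total → factor 6/1.85 = 3.2432
Step 4: 35 μL + 21.5 mL = 21535 μL total → factor 21535/35 = 615.29
Step 5: 140 μL + 4250 μL = 4390 μL total → factor 4390/140 = 31.357
Step 6: v brought to 750 μL → factor = 750 μL/v
Product of known-step factors = 1.4788 × 10^8
Overall factor = 2.50 mM / (2.82 × 10^-9 mM) = 8.8652 × 10^8
Step-6 factor = 8.8652 × 10^8 / 1.4788 × 10^8 = 5.9948
v = 750 μL / 5.9948 = 125 μL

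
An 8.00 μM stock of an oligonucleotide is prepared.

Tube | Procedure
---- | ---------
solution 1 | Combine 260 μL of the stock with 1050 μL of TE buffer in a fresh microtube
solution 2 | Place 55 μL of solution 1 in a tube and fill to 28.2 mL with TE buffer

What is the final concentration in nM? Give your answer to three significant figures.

3.10 nM

Step 1: 260 μL + 1050 μL = 1310 μL total → factor 1310/260 = 5.0385
Step 2: 55 μL brought to 28.2 mL → factor 28200/55 = 512.73
Overall dilution factor = 5.0385 × 512.73 = 2583.4
Final = 8.00 μM / 2583.4 = 0.003097 μM = 3.10 nM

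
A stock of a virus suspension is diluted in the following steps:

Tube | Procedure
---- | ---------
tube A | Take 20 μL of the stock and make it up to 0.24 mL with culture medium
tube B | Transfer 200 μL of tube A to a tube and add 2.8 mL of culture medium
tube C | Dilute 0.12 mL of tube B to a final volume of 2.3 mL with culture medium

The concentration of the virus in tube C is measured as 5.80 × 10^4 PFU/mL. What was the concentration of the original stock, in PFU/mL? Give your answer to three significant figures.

Step 1: 20 μL brought to 0.24 mL → factor 240/20 = 12
Step 2: 200 μL + 2.8 mL = 3000 μL total → factor 3000/200 = 15
Step 3: 0.12 mL brought to 2.3 mL → factor 2.3/0.12 = 19.167
Overall dilution factor = 12 × 15 × 19.167 = 3450
Stock = 5.80 × 10^4 PFU/mL × 3450 = 2.00 × 10^8 PFU/mL

2.00 × 10^8 PFU/mL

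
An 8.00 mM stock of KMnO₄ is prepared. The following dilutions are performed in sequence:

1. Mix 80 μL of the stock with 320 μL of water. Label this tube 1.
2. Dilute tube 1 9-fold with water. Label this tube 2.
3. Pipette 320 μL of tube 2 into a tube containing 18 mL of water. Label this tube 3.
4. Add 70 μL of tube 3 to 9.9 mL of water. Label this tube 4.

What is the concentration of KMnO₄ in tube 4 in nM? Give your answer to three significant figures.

21.8 nM

Step 1: 80 μL + 320 μL = 400 μL total → factor 400/80 = 5
Step 2: 9-fold → factor 9
Step 3: 320 μL + 18 mL = 18320 μL total → factor 18320/320 = 57.25
Step 4: 70 μL + 9.9 mL = 9970 μL total → factor 9970/70 = 142.43
Overall dilution factor = 5 × 9 × 57.25 × 142.43 = 3.6693 × 10^5
Final = 8.00 mM / 3.6693 × 10^5 = 2.180 × 10^-5 mM = 21.8 nM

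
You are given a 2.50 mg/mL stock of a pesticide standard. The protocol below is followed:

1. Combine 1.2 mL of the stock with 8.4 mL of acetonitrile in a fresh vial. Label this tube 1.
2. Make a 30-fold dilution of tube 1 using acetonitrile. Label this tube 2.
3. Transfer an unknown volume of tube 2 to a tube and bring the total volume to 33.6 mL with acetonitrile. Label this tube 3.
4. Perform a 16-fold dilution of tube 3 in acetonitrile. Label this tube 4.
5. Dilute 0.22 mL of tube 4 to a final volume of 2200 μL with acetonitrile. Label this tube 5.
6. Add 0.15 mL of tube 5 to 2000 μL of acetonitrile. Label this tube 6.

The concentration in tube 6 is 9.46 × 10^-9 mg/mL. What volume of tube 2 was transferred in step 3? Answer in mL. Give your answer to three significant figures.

0.0700 mL

Step 1: 1.2 mL + 8.4 mL = 9.6 mL total → factor 9.6/1.2 = 8
Step 2: 30-fold → factor 30
Step 3: v brought to 33.6 mL → factor = 33.6 mL/v
Step 4: 16-fold → factor 16
Step 5: 0.22 mL brought to 2200 μL → factor 2.2/0.22 = 10
Step 6: 0.15 mL + 2000 μL = 2.15 mL total → factor 2.15/0.15 = 14.333
Product of known-step factors = 5.504 × 10^5
Overall factor = 2.50 mg/mL / (9.46 × 10^-9 mg/mL) = 2.6427 × 10^8
Step-3 factor = 2.6427 × 10^8 / 5.504 × 10^5 = 480.14
v = 33.6 mL / 480.14 = 0.0700 mL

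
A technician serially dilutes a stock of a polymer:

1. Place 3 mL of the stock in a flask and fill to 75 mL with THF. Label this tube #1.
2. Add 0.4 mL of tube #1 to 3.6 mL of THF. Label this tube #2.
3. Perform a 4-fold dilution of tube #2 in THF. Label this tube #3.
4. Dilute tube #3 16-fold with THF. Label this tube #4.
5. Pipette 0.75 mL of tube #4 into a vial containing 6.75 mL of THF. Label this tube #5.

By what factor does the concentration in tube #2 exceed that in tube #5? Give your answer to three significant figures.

640

Step 1: 3 mL brought to 75 mL → factor 75/3 = 25
Step 2: 0.4 mL + 3.6 mL = 4 mL total → factor 4/0.4 = 10
Step 3: 4-fold → factor 4
Step 4: 16-fold → factor 16
Step 5: 0.75 mL + 6.75 mL = 7.5 mL total → factor 7.5/0.75 = 10
Dilution factor to tube #2 = 250; to tube #5 = 1.6 × 10^5
[tube #2]/[tube #5] = (factor to tube #5)/(factor to tube #2) = 1.6 × 10^5/250 = 640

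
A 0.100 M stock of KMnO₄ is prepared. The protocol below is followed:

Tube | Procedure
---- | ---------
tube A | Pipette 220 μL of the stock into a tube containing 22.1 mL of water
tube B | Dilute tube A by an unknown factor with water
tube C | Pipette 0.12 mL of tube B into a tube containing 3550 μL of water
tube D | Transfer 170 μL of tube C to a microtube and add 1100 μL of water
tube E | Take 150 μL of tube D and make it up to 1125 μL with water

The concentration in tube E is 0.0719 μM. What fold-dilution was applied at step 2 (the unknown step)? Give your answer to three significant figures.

8.00-fold

Step 1: 220 μL + 22.1 mL = 22320 μL total → factor 22320/220 = 101.45
Step 2: unknown factor x
Step 3: 0.12 mL + 3550 μL = 3.67 mL total → factor 3.67/0.12 = 30.583
Step 4: 170 μL + 1100 μL = 1270 μL total → factor 1270/170 = 7.4706
Step 5: 150 μL brought to 1125 μL → factor 1125/150 = 7.5
Product of known-step factors = 1.7385 × 10^5
Overall factor = 0.100 M / (0.0719 μM) = 1.3908 × 10^6
x = 1.3908 × 10^6 / 1.7385 × 10^5 = 8.00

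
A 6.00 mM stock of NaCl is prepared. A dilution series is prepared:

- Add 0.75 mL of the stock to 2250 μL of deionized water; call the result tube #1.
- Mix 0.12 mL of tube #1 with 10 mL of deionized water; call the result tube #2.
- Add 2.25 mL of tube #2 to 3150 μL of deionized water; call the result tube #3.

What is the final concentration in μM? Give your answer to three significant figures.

Step 1: 0.75 mL + 2250 μL = 3 mL total → factor 3/0.75 = 4
Step 2: 0.12 mL + 10 mL = 10.12 mL total → factor 10.12/0.12 = 84.333
Step 3: 2.25 mL + 3150 μL = 5.4 mL total → factor 5.4/2.25 = 2.4
Overall dilution factor = 4 × 84.333 × 2.4 = 809.6
Final = 6.00 mM / 809.6 = 0.007411 mM = 7.41 μM

7.41 μM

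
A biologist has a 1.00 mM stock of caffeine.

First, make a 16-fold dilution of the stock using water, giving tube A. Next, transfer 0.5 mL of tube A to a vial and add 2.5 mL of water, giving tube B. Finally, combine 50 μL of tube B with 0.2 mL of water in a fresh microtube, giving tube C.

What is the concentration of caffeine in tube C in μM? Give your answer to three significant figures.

Step 1: 16-fold → factor 16
Step 2: 0.5 mL + 2.5 mL = 3 mL total → factor 3/0.5 = 6
Step 3: 50 μL + 0.2 mL = 250 μL total → factor 250/50 = 5
Overall dilution factor = 16 × 6 × 5 = 480
Final = 1.00 mM / 480 = 0.002083 mM = 2.08 μM

2.08 μM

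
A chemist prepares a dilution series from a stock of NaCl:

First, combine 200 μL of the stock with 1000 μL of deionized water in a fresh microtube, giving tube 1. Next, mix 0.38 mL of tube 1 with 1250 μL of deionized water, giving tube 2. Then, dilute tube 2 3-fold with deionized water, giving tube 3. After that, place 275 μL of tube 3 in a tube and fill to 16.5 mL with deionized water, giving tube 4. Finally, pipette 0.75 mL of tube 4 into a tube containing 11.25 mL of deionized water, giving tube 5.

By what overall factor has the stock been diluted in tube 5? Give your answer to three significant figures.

Step 1: 200 μL + 1000 μL = 1200 μL total → factor 1200/200 = 6
Step 2: 0.38 mL + 1250 μL = 1.63 mL total → factor 1.63/0.38 = 4.2895
Step 3: 3-fold → factor 3
Step 4: 275 μL brought to 16.5 mL → factor 16500/275 = 60
Step 5: 0.75 mL + 11.25 mL = 12 mL total → factor 12/0.75 = 16
Overall dilution factor = 6 × 4.2895 × 3 × 60 × 16 = 74122

7.41 × 10^4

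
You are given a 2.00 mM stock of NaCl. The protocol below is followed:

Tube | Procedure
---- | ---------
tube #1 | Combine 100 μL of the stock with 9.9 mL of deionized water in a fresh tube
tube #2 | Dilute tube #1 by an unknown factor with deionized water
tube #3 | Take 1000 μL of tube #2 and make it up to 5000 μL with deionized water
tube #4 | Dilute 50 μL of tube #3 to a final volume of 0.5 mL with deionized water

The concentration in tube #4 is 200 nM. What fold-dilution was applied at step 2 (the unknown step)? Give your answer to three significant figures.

2.00-fold

Step 1: 100 μL + 9.9 mL = 10000 μL total → factor 10000/100 = 100
Step 2: unknown factor x
Step 3: 1000 μL brought to 5000 μL → factor 5000/1000 = 5
Step 4: 50 μL brought to 0.5 mL → factor 500/50 = 10
Product of known-step factors = 5000
Overall factor = 2.00 mM / (200 nM) = 10000
x = 10000 / 5000 = 2.00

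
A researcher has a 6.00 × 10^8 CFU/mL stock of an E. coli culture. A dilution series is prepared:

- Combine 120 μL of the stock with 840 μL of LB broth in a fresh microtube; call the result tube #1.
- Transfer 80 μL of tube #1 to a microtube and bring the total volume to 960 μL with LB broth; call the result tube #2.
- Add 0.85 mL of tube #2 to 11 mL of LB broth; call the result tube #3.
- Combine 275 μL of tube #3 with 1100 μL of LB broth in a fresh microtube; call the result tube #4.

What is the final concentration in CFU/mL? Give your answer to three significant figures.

Step 1: 120 μL + 840 μL = 960 μL total → factor 960/120 = 8
Step 2: 80 μL brought to 960 μL → factor 960/80 = 12
Step 3: 0.85 mL + 11 mL = 11.85 mL total → factor 11.85/0.85 = 13.941
Step 4: 275 μL + 1100 μL = 1375 μL total → factor 1375/275 = 5
Overall dilution factor = 8 × 12 × 13.941 × 5 = 6691.8
Final = 6.00 × 10^8 CFU/mL / 6691.8 = 8.97 × 10^4 CFU/mL

8.97 × 10^4 CFU/mL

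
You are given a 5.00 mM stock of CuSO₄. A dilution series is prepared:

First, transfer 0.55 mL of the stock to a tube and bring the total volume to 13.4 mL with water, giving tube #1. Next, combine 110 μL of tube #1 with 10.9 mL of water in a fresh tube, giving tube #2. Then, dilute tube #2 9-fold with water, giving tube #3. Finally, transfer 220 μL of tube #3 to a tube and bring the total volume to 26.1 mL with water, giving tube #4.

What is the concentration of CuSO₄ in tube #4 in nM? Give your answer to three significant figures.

1.92 nM

Step 1: 0.55 mL brought to 13.4 mL → factor 13.4/0.55 = 24.364
Step 2: 110 μL + 10.9 mL = 11010 μL total → factor 11010/110 = 100.09
Step 3: 9-fold → factor 9
Step 4: 220 μL brought to 26.1 mL → factor 26100/220 = 118.64
Overall dilution factor = 24.364 × 100.09 × 9 × 118.64 = 2.6037 × 10^6
Final = 5.00 mM / 2.6037 × 10^6 = 1.920 × 10^-6 mM = 1.92 nM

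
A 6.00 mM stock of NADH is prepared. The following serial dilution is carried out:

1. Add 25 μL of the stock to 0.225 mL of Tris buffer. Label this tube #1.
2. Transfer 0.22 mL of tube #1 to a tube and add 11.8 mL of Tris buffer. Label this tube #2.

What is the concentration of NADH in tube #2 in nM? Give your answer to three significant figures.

1.10 × 10^4 nM

Step 1: 25 μL + 0.225 mL = 250 μL total → factor 250/25 = 10
Step 2: 0.22 mL + 11.8 mL = 12.02 mL total → factor 12.02/0.22 = 54.636
Overall dilution factor = 10 × 54.636 = 546.36
Final = 6.00 mM / 546.36 = 0.01098 mM = 1.10 × 10^4 nM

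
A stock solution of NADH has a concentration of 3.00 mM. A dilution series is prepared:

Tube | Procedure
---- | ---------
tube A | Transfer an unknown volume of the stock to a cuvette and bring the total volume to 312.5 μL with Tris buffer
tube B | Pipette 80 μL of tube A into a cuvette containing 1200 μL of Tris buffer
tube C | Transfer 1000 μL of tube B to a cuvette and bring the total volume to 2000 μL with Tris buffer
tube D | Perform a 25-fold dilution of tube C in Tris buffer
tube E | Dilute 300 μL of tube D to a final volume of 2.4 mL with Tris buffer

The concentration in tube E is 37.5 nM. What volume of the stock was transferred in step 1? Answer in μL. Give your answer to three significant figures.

Step 1: v brought to 312.5 μL → factor = 312.5 μL/v
Step 2: 80 μL + 1200 μL = 1280 μL total → factor 1280/80 = 16
Step 3: 1000 μL brought to 2000 μL → factor 2000/1000 = 2
Step 4: 25-fold → factor 25
Step 5: 300 μL brought to 2.4 mL → factor 2400/300 = 8
Product of known-step factors = 6400
Overall factor = 3.00 mM / (37.5 nM) = 80000
Step-1 factor = 80000 / 6400 = 12.5
v = 312.5 μL / 12.5 = 25.0 μL

25.0 μL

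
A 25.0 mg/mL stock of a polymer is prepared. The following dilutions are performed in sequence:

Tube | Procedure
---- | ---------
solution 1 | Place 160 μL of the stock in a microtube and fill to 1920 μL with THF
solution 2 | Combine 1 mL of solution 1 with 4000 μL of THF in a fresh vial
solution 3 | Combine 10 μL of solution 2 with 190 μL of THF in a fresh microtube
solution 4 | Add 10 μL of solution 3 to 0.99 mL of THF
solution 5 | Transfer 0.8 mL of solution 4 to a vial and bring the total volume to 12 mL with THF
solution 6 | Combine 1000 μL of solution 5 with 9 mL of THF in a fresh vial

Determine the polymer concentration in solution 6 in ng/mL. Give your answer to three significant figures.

Step 1: 160 μL brought to 1920 μL → factor 1920/160 = 12
Step 2: 1 mL + 4000 μL = 5 mL total → factor 5/1 = 5
Step 3: 10 μL + 190 μL = 200 μL total → factor 200/10 = 20
Step 4: 10 μL + 0.99 mL = 1000 μL total → factor 1000/10 = 100
Step 5: 0.8 mL brought to 12 mL → factor 12/0.8 = 15
Step 6: 1000 μL + 9 mL = 10000 μL total → factor 10000/1000 = 10
Overall dilution factor = 12 × 5 × 20 × 100 × 15 × 10 = 1.8 × 10^7
Final = 25.0 mg/mL / 1.8 × 10^7 = 1.389 × 10^-6 mg/mL = 1.39 ng/mL

1.39 ng/mL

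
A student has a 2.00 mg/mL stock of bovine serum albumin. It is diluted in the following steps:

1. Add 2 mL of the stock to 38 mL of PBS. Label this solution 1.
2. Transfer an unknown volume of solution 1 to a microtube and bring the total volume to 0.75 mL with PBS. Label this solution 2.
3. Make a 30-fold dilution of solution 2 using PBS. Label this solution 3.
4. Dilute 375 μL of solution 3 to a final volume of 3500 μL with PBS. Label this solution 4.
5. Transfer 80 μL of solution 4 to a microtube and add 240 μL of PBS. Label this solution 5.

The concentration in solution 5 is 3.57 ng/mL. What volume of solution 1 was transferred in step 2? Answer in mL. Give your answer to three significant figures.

Step 1: 2 mL + 38 mL = 40 mL total → factor 40/2 = 20
Step 2: v brought to 0.75 mL → factor = 0.75 mL/v
Step 3: 30-fold → factor 30
Step 4: 375 μL brought to 3500 μL → factor 3500/375 = 9.3333
Step 5: 80 μL + 240 μL = 320 μL total → factor 320/80 = 4
Product of known-step factors = 22400
Overall factor = 2.00 mg/mL / (3.57 ng/mL) = 5.6022 × 10^5
Step-2 factor = 5.6022 × 10^5 / 22400 = 25.01
v = 0.75 mL / 25.01 = 0.0300 mL

0.0300 mL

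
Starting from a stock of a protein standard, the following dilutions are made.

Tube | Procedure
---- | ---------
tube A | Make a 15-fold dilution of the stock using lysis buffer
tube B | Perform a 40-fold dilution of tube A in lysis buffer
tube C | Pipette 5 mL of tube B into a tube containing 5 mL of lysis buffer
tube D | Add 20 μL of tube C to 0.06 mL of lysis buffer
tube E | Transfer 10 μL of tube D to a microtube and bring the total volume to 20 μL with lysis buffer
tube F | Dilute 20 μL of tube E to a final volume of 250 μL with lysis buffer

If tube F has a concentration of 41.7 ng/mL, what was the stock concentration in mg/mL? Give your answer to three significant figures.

Step 1: 15-fold → factor 15
Step 2: 40-fold → factor 40
Step 3: 5 mL + 5 mL = 10 mL total → factor 10/5 = 2
Step 4: 20 μL + 0.06 mL = 80 μL total → factor 80/20 = 4
Step 5: 10 μL brought to 20 μL → factor 20/10 = 2
Step 6: 20 μL brought to 250 μL → factor 250/20 = 12.5
Overall dilution factor = 15 × 40 × 2 × 4 × 2 × 12.5 = 1.2 × 10^5
Stock = 41.7 ng/mL × 1.2 × 10^5 = 5.004 × 10^6 ng/mL = 5.00 mg/mL

5.00 mg/mL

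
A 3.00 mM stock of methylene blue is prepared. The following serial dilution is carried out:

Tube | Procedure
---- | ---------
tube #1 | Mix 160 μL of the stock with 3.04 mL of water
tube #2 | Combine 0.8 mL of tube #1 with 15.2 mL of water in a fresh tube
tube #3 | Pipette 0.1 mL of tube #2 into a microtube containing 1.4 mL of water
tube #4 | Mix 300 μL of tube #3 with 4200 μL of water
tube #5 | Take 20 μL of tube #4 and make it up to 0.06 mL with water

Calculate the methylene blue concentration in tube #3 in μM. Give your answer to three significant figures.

0.500 μM

Step 1: 160 μL + 3.04 mL = 3200 μL total → factor 3200/160 = 20
Step 2: 0.8 mL + 15.2 mL = 16 mL total → factor 16/0.8 = 20
Step 3: 0.1 mL + 1.4 mL = 1.5 mL total → factor 1.5/0.1 = 15
Dilution factor through tube #3 = 20 × 20 × 15 = 6000
[tube #3] = 3.00 mM / 6000 = 0.0005000 mM = 0.500 μM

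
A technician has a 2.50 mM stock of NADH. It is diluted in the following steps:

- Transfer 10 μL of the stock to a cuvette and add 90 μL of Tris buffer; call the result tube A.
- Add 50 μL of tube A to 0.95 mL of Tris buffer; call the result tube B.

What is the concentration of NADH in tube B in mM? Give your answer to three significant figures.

0.0125 mM

Step 1: 10 μL + 90 μL = 100 μL total → factor 100/10 = 10
Step 2: 50 μL + 0.95 mL = 1000 μL total → factor 1000/50 = 20
Overall dilution factor = 10 × 20 = 200
Final = 2.50 mM / 200 = 0.0125 mM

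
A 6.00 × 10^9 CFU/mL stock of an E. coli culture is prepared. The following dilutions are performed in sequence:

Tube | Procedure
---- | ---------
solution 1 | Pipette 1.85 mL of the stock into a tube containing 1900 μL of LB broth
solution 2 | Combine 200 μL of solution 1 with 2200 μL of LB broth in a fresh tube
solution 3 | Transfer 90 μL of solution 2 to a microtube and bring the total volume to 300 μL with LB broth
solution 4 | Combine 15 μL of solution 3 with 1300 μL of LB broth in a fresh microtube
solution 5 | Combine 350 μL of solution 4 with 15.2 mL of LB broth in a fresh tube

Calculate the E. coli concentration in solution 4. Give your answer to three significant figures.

8.44 × 10^5 CFU/mL

Step 1: 1.85 mL + 1900 μL = 3.75 mL total → factor 3.75/1.85 = 2.027
Step 2: 200 μL + 2200 μL = 2400 μL total → factor 2400/200 = 12
Step 3: 90 μL brought to 300 μL → factor 300/90 = 3.3333
Step 4: 15 μL + 1300 μL = 1315 μL total → factor 1315/15 = 87.667
Dilution factor through solution 4 = 2.027 × 12 × 3.3333 × 87.667 = 7108.1
[solution 4] = 6.00 × 10^9 CFU/mL / 7108.1 = 8.44 × 10^5 CFU/mL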